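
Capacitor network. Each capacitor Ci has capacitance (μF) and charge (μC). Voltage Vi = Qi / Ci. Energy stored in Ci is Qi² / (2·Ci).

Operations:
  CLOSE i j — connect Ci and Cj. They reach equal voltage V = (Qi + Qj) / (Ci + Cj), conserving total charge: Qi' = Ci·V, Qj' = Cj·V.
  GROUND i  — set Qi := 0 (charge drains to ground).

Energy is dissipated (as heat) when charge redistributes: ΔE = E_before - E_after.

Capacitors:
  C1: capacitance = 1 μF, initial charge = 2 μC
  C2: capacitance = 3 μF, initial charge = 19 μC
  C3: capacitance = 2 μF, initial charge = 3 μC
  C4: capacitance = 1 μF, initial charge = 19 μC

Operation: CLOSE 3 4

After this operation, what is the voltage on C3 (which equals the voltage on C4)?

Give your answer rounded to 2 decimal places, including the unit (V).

Answer: 7.33 V

Derivation:
Initial: C1(1μF, Q=2μC, V=2.00V), C2(3μF, Q=19μC, V=6.33V), C3(2μF, Q=3μC, V=1.50V), C4(1μF, Q=19μC, V=19.00V)
Op 1: CLOSE 3-4: Q_total=22.00, C_total=3.00, V=7.33; Q3=14.67, Q4=7.33; dissipated=102.083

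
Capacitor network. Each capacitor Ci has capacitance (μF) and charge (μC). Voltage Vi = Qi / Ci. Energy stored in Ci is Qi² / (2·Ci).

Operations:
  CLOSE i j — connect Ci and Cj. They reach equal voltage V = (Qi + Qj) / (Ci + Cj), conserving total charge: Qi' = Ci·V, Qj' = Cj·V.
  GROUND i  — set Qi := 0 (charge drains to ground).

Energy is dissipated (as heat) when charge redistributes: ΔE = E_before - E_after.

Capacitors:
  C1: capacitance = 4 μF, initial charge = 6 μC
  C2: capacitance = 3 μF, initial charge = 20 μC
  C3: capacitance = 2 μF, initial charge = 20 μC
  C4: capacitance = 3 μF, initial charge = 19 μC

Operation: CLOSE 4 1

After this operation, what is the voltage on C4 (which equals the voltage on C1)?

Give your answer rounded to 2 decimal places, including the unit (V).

Answer: 3.57 V

Derivation:
Initial: C1(4μF, Q=6μC, V=1.50V), C2(3μF, Q=20μC, V=6.67V), C3(2μF, Q=20μC, V=10.00V), C4(3μF, Q=19μC, V=6.33V)
Op 1: CLOSE 4-1: Q_total=25.00, C_total=7.00, V=3.57; Q4=10.71, Q1=14.29; dissipated=20.024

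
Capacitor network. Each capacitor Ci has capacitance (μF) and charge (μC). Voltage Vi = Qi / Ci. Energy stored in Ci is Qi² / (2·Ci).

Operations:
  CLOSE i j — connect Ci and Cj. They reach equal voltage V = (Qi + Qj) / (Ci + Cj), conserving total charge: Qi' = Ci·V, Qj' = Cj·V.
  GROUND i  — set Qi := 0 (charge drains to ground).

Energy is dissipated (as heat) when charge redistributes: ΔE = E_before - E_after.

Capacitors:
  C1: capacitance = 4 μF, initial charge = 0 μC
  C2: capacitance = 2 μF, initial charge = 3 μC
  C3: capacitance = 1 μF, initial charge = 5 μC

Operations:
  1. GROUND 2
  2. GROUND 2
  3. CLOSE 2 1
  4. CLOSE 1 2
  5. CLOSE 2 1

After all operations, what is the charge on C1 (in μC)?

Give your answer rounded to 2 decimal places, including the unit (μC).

Initial: C1(4μF, Q=0μC, V=0.00V), C2(2μF, Q=3μC, V=1.50V), C3(1μF, Q=5μC, V=5.00V)
Op 1: GROUND 2: Q2=0; energy lost=2.250
Op 2: GROUND 2: Q2=0; energy lost=0.000
Op 3: CLOSE 2-1: Q_total=0.00, C_total=6.00, V=0.00; Q2=0.00, Q1=0.00; dissipated=0.000
Op 4: CLOSE 1-2: Q_total=0.00, C_total=6.00, V=0.00; Q1=0.00, Q2=0.00; dissipated=0.000
Op 5: CLOSE 2-1: Q_total=0.00, C_total=6.00, V=0.00; Q2=0.00, Q1=0.00; dissipated=0.000
Final charges: Q1=0.00, Q2=0.00, Q3=5.00

Answer: 0.00 μC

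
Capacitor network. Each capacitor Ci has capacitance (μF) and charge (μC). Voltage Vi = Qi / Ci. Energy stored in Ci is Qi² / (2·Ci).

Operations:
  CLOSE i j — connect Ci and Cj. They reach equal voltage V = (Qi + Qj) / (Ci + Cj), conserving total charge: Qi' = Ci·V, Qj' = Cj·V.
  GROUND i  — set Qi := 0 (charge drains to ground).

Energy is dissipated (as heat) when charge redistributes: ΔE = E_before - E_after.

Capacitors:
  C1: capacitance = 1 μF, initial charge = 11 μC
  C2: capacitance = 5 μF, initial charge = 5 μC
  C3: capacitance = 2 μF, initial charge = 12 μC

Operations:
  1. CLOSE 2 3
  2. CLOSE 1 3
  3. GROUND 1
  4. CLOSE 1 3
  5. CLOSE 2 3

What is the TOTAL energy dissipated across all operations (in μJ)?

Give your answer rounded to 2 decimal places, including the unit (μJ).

Answer: 66.49 μJ

Derivation:
Initial: C1(1μF, Q=11μC, V=11.00V), C2(5μF, Q=5μC, V=1.00V), C3(2μF, Q=12μC, V=6.00V)
Op 1: CLOSE 2-3: Q_total=17.00, C_total=7.00, V=2.43; Q2=12.14, Q3=4.86; dissipated=17.857
Op 2: CLOSE 1-3: Q_total=15.86, C_total=3.00, V=5.29; Q1=5.29, Q3=10.57; dissipated=24.490
Op 3: GROUND 1: Q1=0; energy lost=13.969
Op 4: CLOSE 1-3: Q_total=10.57, C_total=3.00, V=3.52; Q1=3.52, Q3=7.05; dissipated=9.313
Op 5: CLOSE 2-3: Q_total=19.19, C_total=7.00, V=2.74; Q2=13.71, Q3=5.48; dissipated=0.857
Total dissipated: 66.486 μJ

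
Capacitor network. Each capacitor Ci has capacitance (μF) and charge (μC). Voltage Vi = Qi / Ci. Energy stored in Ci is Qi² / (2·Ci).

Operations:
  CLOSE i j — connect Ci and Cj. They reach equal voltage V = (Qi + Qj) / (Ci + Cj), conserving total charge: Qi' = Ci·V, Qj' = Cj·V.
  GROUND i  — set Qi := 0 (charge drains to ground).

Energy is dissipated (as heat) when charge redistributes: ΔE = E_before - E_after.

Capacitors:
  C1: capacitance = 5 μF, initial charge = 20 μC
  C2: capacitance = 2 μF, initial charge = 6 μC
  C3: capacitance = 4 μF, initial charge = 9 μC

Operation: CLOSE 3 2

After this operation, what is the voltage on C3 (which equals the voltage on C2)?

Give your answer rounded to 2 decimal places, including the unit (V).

Initial: C1(5μF, Q=20μC, V=4.00V), C2(2μF, Q=6μC, V=3.00V), C3(4μF, Q=9μC, V=2.25V)
Op 1: CLOSE 3-2: Q_total=15.00, C_total=6.00, V=2.50; Q3=10.00, Q2=5.00; dissipated=0.375

Answer: 2.50 V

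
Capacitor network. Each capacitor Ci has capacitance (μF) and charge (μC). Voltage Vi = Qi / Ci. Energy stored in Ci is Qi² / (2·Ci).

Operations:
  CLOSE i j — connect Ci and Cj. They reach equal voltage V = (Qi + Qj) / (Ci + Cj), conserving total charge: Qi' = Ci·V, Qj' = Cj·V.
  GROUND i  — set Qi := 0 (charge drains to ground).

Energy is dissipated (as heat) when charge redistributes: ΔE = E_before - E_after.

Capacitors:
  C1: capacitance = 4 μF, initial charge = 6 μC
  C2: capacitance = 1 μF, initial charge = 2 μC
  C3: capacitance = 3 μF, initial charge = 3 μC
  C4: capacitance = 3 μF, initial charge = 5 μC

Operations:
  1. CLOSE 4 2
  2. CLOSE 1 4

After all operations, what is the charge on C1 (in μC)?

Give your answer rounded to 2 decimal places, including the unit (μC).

Answer: 6.43 μC

Derivation:
Initial: C1(4μF, Q=6μC, V=1.50V), C2(1μF, Q=2μC, V=2.00V), C3(3μF, Q=3μC, V=1.00V), C4(3μF, Q=5μC, V=1.67V)
Op 1: CLOSE 4-2: Q_total=7.00, C_total=4.00, V=1.75; Q4=5.25, Q2=1.75; dissipated=0.042
Op 2: CLOSE 1-4: Q_total=11.25, C_total=7.00, V=1.61; Q1=6.43, Q4=4.82; dissipated=0.054
Final charges: Q1=6.43, Q2=1.75, Q3=3.00, Q4=4.82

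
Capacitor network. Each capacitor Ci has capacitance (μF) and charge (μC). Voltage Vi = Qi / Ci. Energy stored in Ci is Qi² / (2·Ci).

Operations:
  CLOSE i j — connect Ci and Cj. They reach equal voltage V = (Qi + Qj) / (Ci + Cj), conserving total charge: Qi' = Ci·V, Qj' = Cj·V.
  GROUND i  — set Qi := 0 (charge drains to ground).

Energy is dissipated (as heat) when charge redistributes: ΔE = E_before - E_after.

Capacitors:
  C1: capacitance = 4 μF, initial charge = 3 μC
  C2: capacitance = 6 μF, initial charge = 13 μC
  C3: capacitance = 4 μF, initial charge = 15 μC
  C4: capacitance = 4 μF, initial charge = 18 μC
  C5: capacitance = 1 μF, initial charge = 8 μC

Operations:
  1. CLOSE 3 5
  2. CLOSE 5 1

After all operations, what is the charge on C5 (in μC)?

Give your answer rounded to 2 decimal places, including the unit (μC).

Answer: 1.52 μC

Derivation:
Initial: C1(4μF, Q=3μC, V=0.75V), C2(6μF, Q=13μC, V=2.17V), C3(4μF, Q=15μC, V=3.75V), C4(4μF, Q=18μC, V=4.50V), C5(1μF, Q=8μC, V=8.00V)
Op 1: CLOSE 3-5: Q_total=23.00, C_total=5.00, V=4.60; Q3=18.40, Q5=4.60; dissipated=7.225
Op 2: CLOSE 5-1: Q_total=7.60, C_total=5.00, V=1.52; Q5=1.52, Q1=6.08; dissipated=5.929
Final charges: Q1=6.08, Q2=13.00, Q3=18.40, Q4=18.00, Q5=1.52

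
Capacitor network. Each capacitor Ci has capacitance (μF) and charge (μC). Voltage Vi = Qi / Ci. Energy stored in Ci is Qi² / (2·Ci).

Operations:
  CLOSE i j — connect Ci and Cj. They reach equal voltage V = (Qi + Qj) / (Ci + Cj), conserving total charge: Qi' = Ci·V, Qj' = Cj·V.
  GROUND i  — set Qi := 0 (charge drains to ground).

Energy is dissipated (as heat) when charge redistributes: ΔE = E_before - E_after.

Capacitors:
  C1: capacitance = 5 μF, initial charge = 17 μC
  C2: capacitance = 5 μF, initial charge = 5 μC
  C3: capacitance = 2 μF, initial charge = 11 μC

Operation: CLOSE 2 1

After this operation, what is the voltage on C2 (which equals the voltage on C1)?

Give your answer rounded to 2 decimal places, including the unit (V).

Answer: 2.20 V

Derivation:
Initial: C1(5μF, Q=17μC, V=3.40V), C2(5μF, Q=5μC, V=1.00V), C3(2μF, Q=11μC, V=5.50V)
Op 1: CLOSE 2-1: Q_total=22.00, C_total=10.00, V=2.20; Q2=11.00, Q1=11.00; dissipated=7.200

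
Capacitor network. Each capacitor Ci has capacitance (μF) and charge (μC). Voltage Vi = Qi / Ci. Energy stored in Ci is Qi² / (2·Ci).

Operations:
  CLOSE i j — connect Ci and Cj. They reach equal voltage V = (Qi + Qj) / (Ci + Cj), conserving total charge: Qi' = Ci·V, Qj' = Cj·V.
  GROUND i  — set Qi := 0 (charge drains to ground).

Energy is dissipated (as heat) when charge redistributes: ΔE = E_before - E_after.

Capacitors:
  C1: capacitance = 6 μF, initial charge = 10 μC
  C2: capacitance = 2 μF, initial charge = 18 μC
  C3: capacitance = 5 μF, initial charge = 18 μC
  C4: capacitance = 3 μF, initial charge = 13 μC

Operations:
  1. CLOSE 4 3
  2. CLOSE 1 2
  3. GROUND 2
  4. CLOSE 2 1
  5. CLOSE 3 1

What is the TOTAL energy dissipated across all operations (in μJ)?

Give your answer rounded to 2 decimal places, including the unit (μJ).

Answer: 64.41 μJ

Derivation:
Initial: C1(6μF, Q=10μC, V=1.67V), C2(2μF, Q=18μC, V=9.00V), C3(5μF, Q=18μC, V=3.60V), C4(3μF, Q=13μC, V=4.33V)
Op 1: CLOSE 4-3: Q_total=31.00, C_total=8.00, V=3.88; Q4=11.62, Q3=19.38; dissipated=0.504
Op 2: CLOSE 1-2: Q_total=28.00, C_total=8.00, V=3.50; Q1=21.00, Q2=7.00; dissipated=40.333
Op 3: GROUND 2: Q2=0; energy lost=12.250
Op 4: CLOSE 2-1: Q_total=21.00, C_total=8.00, V=2.62; Q2=5.25, Q1=15.75; dissipated=9.188
Op 5: CLOSE 3-1: Q_total=35.12, C_total=11.00, V=3.19; Q3=15.97, Q1=19.16; dissipated=2.131
Total dissipated: 64.406 μJ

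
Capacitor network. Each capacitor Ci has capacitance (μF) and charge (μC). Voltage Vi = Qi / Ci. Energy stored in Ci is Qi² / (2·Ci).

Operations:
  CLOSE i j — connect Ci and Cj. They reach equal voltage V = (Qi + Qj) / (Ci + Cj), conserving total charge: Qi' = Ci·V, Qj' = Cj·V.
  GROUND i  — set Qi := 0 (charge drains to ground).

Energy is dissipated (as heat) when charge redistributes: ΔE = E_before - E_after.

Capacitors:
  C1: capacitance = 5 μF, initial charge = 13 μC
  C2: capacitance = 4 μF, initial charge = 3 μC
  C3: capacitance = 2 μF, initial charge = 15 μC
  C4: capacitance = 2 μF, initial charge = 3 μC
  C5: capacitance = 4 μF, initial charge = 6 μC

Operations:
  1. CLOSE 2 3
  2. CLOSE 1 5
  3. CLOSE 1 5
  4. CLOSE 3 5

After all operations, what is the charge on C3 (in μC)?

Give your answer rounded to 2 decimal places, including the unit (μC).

Answer: 4.81 μC

Derivation:
Initial: C1(5μF, Q=13μC, V=2.60V), C2(4μF, Q=3μC, V=0.75V), C3(2μF, Q=15μC, V=7.50V), C4(2μF, Q=3μC, V=1.50V), C5(4μF, Q=6μC, V=1.50V)
Op 1: CLOSE 2-3: Q_total=18.00, C_total=6.00, V=3.00; Q2=12.00, Q3=6.00; dissipated=30.375
Op 2: CLOSE 1-5: Q_total=19.00, C_total=9.00, V=2.11; Q1=10.56, Q5=8.44; dissipated=1.344
Op 3: CLOSE 1-5: Q_total=19.00, C_total=9.00, V=2.11; Q1=10.56, Q5=8.44; dissipated=0.000
Op 4: CLOSE 3-5: Q_total=14.44, C_total=6.00, V=2.41; Q3=4.81, Q5=9.63; dissipated=0.527
Final charges: Q1=10.56, Q2=12.00, Q3=4.81, Q4=3.00, Q5=9.63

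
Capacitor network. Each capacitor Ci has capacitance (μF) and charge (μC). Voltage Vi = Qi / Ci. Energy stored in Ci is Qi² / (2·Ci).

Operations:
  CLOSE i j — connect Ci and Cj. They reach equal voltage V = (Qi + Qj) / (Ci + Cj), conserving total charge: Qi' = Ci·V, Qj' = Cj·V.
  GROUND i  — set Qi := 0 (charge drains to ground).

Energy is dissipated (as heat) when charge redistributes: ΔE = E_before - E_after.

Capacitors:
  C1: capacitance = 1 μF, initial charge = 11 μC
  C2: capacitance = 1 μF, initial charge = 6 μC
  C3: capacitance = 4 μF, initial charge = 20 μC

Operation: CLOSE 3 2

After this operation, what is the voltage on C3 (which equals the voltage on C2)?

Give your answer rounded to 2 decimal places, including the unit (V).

Initial: C1(1μF, Q=11μC, V=11.00V), C2(1μF, Q=6μC, V=6.00V), C3(4μF, Q=20μC, V=5.00V)
Op 1: CLOSE 3-2: Q_total=26.00, C_total=5.00, V=5.20; Q3=20.80, Q2=5.20; dissipated=0.400

Answer: 5.20 V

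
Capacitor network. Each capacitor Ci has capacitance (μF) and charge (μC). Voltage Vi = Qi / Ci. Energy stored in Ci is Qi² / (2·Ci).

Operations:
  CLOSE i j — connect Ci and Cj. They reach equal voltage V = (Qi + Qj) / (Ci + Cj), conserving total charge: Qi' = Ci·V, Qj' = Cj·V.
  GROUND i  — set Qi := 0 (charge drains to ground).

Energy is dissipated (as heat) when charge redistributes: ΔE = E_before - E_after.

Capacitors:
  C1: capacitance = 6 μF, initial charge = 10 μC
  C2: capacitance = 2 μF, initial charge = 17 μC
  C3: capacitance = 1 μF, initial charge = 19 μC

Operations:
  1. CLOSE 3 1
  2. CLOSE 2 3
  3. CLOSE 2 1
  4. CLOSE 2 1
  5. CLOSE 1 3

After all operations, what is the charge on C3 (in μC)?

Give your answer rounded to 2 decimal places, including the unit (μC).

Answer: 5.18 μC

Derivation:
Initial: C1(6μF, Q=10μC, V=1.67V), C2(2μF, Q=17μC, V=8.50V), C3(1μF, Q=19μC, V=19.00V)
Op 1: CLOSE 3-1: Q_total=29.00, C_total=7.00, V=4.14; Q3=4.14, Q1=24.86; dissipated=128.762
Op 2: CLOSE 2-3: Q_total=21.14, C_total=3.00, V=7.05; Q2=14.10, Q3=7.05; dissipated=6.328
Op 3: CLOSE 2-1: Q_total=38.95, C_total=8.00, V=4.87; Q2=9.74, Q1=29.21; dissipated=6.328
Op 4: CLOSE 2-1: Q_total=38.95, C_total=8.00, V=4.87; Q2=9.74, Q1=29.21; dissipated=0.000
Op 5: CLOSE 1-3: Q_total=36.26, C_total=7.00, V=5.18; Q1=31.08, Q3=5.18; dissipated=2.034
Final charges: Q1=31.08, Q2=9.74, Q3=5.18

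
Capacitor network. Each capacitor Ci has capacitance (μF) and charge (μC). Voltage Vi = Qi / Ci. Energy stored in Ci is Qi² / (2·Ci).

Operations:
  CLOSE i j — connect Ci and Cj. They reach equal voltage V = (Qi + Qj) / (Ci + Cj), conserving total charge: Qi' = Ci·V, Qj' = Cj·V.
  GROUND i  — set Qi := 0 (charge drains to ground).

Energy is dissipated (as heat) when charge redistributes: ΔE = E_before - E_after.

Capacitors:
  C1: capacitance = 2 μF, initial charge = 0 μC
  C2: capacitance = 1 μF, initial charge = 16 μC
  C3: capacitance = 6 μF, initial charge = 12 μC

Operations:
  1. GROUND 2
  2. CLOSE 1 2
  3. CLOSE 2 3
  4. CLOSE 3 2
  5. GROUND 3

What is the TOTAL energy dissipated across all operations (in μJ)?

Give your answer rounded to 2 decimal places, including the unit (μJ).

Initial: C1(2μF, Q=0μC, V=0.00V), C2(1μF, Q=16μC, V=16.00V), C3(6μF, Q=12μC, V=2.00V)
Op 1: GROUND 2: Q2=0; energy lost=128.000
Op 2: CLOSE 1-2: Q_total=0.00, C_total=3.00, V=0.00; Q1=0.00, Q2=0.00; dissipated=0.000
Op 3: CLOSE 2-3: Q_total=12.00, C_total=7.00, V=1.71; Q2=1.71, Q3=10.29; dissipated=1.714
Op 4: CLOSE 3-2: Q_total=12.00, C_total=7.00, V=1.71; Q3=10.29, Q2=1.71; dissipated=0.000
Op 5: GROUND 3: Q3=0; energy lost=8.816
Total dissipated: 138.531 μJ

Answer: 138.53 μJ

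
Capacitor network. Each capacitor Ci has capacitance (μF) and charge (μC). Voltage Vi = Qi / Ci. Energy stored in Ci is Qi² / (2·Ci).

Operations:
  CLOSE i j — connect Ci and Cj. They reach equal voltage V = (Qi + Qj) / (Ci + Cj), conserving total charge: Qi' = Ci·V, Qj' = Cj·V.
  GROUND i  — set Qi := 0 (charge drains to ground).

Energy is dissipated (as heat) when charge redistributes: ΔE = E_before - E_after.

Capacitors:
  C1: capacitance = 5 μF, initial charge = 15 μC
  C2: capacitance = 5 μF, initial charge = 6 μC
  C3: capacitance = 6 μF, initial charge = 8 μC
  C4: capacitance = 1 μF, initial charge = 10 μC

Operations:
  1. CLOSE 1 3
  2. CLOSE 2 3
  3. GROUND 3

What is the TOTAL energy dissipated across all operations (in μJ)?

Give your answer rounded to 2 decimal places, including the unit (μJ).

Initial: C1(5μF, Q=15μC, V=3.00V), C2(5μF, Q=6μC, V=1.20V), C3(6μF, Q=8μC, V=1.33V), C4(1μF, Q=10μC, V=10.00V)
Op 1: CLOSE 1-3: Q_total=23.00, C_total=11.00, V=2.09; Q1=10.45, Q3=12.55; dissipated=3.788
Op 2: CLOSE 2-3: Q_total=18.55, C_total=11.00, V=1.69; Q2=8.43, Q3=10.12; dissipated=1.082
Op 3: GROUND 3: Q3=0; energy lost=8.527
Total dissipated: 13.398 μJ

Answer: 13.40 μJ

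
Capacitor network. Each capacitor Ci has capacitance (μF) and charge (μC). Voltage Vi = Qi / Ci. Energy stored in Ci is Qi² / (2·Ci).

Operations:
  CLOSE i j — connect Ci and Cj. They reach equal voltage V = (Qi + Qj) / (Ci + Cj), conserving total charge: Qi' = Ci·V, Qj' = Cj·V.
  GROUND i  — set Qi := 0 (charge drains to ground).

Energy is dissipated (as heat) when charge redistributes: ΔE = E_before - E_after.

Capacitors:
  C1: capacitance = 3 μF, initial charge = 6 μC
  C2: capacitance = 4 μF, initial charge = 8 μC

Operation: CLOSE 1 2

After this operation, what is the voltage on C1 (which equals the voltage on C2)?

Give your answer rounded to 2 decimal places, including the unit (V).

Answer: 2.00 V

Derivation:
Initial: C1(3μF, Q=6μC, V=2.00V), C2(4μF, Q=8μC, V=2.00V)
Op 1: CLOSE 1-2: Q_total=14.00, C_total=7.00, V=2.00; Q1=6.00, Q2=8.00; dissipated=0.000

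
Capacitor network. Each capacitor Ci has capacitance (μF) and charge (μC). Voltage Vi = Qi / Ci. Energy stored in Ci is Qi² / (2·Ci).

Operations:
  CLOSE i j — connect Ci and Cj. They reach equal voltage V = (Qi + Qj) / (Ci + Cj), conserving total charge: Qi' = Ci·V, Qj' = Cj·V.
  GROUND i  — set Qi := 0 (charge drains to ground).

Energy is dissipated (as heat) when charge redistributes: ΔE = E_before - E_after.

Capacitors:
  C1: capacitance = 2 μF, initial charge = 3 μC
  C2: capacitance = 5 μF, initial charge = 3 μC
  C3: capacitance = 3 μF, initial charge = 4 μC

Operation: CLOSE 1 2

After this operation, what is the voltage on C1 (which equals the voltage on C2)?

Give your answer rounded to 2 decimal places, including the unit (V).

Initial: C1(2μF, Q=3μC, V=1.50V), C2(5μF, Q=3μC, V=0.60V), C3(3μF, Q=4μC, V=1.33V)
Op 1: CLOSE 1-2: Q_total=6.00, C_total=7.00, V=0.86; Q1=1.71, Q2=4.29; dissipated=0.579

Answer: 0.86 V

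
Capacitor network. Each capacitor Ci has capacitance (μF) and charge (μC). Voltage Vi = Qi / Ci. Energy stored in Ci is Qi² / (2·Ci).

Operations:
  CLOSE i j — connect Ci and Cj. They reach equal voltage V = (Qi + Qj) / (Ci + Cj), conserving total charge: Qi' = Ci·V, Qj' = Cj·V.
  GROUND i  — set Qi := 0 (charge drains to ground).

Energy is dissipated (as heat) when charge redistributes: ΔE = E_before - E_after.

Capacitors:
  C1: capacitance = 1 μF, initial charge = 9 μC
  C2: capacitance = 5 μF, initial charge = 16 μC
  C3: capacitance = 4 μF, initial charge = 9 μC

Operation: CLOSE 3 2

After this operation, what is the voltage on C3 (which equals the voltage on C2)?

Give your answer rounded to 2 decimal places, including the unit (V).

Initial: C1(1μF, Q=9μC, V=9.00V), C2(5μF, Q=16μC, V=3.20V), C3(4μF, Q=9μC, V=2.25V)
Op 1: CLOSE 3-2: Q_total=25.00, C_total=9.00, V=2.78; Q3=11.11, Q2=13.89; dissipated=1.003

Answer: 2.78 V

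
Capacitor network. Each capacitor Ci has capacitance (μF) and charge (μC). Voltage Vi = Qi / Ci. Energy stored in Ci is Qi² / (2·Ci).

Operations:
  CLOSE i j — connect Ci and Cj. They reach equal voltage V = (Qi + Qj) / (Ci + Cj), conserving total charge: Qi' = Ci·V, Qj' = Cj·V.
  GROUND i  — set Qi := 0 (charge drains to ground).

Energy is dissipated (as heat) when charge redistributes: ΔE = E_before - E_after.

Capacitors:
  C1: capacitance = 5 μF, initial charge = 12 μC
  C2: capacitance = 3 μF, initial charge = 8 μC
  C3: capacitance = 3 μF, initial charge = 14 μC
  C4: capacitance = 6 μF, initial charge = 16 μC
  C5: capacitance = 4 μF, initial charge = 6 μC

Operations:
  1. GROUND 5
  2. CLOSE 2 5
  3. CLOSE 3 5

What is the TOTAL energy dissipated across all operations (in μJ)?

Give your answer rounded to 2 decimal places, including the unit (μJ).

Initial: C1(5μF, Q=12μC, V=2.40V), C2(3μF, Q=8μC, V=2.67V), C3(3μF, Q=14μC, V=4.67V), C4(6μF, Q=16μC, V=2.67V), C5(4μF, Q=6μC, V=1.50V)
Op 1: GROUND 5: Q5=0; energy lost=4.500
Op 2: CLOSE 2-5: Q_total=8.00, C_total=7.00, V=1.14; Q2=3.43, Q5=4.57; dissipated=6.095
Op 3: CLOSE 3-5: Q_total=18.57, C_total=7.00, V=2.65; Q3=7.96, Q5=10.61; dissipated=10.643
Total dissipated: 21.239 μJ

Answer: 21.24 μJ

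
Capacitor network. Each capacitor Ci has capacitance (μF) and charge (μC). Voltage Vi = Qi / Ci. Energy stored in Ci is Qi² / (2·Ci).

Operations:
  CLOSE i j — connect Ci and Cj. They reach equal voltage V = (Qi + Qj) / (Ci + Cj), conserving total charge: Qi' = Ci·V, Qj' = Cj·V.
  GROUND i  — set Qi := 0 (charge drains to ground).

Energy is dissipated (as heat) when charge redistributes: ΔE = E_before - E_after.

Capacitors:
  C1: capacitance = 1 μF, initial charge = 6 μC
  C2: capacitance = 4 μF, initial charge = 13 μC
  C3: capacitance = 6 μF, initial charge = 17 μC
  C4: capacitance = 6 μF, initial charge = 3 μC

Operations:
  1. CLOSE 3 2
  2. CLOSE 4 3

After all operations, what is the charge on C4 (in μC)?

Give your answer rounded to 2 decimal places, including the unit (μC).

Answer: 10.50 μC

Derivation:
Initial: C1(1μF, Q=6μC, V=6.00V), C2(4μF, Q=13μC, V=3.25V), C3(6μF, Q=17μC, V=2.83V), C4(6μF, Q=3μC, V=0.50V)
Op 1: CLOSE 3-2: Q_total=30.00, C_total=10.00, V=3.00; Q3=18.00, Q2=12.00; dissipated=0.208
Op 2: CLOSE 4-3: Q_total=21.00, C_total=12.00, V=1.75; Q4=10.50, Q3=10.50; dissipated=9.375
Final charges: Q1=6.00, Q2=12.00, Q3=10.50, Q4=10.50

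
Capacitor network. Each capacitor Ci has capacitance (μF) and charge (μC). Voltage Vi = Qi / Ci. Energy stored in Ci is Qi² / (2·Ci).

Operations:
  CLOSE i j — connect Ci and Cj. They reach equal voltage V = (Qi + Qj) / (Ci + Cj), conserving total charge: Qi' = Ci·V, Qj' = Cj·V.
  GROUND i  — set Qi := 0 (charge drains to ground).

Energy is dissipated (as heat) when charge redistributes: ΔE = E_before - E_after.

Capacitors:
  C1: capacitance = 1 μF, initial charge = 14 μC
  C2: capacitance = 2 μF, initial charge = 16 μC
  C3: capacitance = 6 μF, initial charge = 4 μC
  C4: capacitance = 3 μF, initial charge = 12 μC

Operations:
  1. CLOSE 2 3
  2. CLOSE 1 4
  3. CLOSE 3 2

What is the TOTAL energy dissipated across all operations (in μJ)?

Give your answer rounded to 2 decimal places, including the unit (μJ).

Answer: 77.83 μJ

Derivation:
Initial: C1(1μF, Q=14μC, V=14.00V), C2(2μF, Q=16μC, V=8.00V), C3(6μF, Q=4μC, V=0.67V), C4(3μF, Q=12μC, V=4.00V)
Op 1: CLOSE 2-3: Q_total=20.00, C_total=8.00, V=2.50; Q2=5.00, Q3=15.00; dissipated=40.333
Op 2: CLOSE 1-4: Q_total=26.00, C_total=4.00, V=6.50; Q1=6.50, Q4=19.50; dissipated=37.500
Op 3: CLOSE 3-2: Q_total=20.00, C_total=8.00, V=2.50; Q3=15.00, Q2=5.00; dissipated=0.000
Total dissipated: 77.833 μJ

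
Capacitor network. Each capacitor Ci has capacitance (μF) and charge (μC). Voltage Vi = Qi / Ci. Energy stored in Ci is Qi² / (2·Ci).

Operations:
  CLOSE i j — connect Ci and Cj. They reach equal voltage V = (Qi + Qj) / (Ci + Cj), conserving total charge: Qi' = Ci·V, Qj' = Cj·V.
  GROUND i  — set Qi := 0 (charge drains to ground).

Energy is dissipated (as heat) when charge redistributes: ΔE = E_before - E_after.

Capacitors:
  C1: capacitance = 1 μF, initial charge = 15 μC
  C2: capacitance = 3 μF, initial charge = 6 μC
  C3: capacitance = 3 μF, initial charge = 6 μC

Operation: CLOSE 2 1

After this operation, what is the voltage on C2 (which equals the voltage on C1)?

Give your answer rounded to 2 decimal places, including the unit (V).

Initial: C1(1μF, Q=15μC, V=15.00V), C2(3μF, Q=6μC, V=2.00V), C3(3μF, Q=6μC, V=2.00V)
Op 1: CLOSE 2-1: Q_total=21.00, C_total=4.00, V=5.25; Q2=15.75, Q1=5.25; dissipated=63.375

Answer: 5.25 V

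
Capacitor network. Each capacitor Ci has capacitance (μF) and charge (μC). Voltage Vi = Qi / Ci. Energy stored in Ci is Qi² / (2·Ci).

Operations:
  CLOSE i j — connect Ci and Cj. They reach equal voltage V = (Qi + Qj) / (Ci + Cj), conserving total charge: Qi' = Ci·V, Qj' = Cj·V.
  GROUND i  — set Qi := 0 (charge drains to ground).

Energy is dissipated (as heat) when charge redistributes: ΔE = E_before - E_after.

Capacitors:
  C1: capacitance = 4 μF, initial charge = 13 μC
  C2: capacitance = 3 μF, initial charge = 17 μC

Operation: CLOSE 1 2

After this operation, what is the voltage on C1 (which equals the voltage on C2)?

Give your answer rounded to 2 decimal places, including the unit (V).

Initial: C1(4μF, Q=13μC, V=3.25V), C2(3μF, Q=17μC, V=5.67V)
Op 1: CLOSE 1-2: Q_total=30.00, C_total=7.00, V=4.29; Q1=17.14, Q2=12.86; dissipated=5.006

Answer: 4.29 V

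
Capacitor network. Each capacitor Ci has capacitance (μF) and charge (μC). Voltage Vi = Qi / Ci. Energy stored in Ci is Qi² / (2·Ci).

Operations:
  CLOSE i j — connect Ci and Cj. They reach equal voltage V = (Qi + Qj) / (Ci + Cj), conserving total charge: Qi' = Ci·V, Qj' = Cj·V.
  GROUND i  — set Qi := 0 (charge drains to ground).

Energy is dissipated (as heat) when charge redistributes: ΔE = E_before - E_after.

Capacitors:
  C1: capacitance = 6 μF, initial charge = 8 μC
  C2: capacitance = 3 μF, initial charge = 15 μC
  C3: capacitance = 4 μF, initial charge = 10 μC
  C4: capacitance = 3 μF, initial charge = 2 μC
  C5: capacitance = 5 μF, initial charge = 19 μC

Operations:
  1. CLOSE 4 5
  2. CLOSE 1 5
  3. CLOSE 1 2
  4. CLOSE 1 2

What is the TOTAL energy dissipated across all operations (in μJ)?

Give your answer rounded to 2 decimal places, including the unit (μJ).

Answer: 20.96 μJ

Derivation:
Initial: C1(6μF, Q=8μC, V=1.33V), C2(3μF, Q=15μC, V=5.00V), C3(4μF, Q=10μC, V=2.50V), C4(3μF, Q=2μC, V=0.67V), C5(5μF, Q=19μC, V=3.80V)
Op 1: CLOSE 4-5: Q_total=21.00, C_total=8.00, V=2.62; Q4=7.88, Q5=13.12; dissipated=9.204
Op 2: CLOSE 1-5: Q_total=21.12, C_total=11.00, V=1.92; Q1=11.52, Q5=9.60; dissipated=2.275
Op 3: CLOSE 1-2: Q_total=26.52, C_total=9.00, V=2.95; Q1=17.68, Q2=8.84; dissipated=9.484
Op 4: CLOSE 1-2: Q_total=26.52, C_total=9.00, V=2.95; Q1=17.68, Q2=8.84; dissipated=0.000
Total dissipated: 20.963 μJ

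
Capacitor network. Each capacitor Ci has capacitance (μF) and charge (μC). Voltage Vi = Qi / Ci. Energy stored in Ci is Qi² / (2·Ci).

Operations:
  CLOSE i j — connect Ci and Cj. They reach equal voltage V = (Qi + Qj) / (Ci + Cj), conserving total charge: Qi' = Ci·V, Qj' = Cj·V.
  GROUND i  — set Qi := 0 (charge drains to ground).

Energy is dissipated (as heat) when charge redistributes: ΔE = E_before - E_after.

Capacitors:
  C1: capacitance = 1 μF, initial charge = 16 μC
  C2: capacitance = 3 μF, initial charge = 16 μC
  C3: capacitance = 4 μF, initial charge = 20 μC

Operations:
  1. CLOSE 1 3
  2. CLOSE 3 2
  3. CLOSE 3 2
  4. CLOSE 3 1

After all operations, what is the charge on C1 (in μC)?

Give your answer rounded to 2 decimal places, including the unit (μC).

Initial: C1(1μF, Q=16μC, V=16.00V), C2(3μF, Q=16μC, V=5.33V), C3(4μF, Q=20μC, V=5.00V)
Op 1: CLOSE 1-3: Q_total=36.00, C_total=5.00, V=7.20; Q1=7.20, Q3=28.80; dissipated=48.400
Op 2: CLOSE 3-2: Q_total=44.80, C_total=7.00, V=6.40; Q3=25.60, Q2=19.20; dissipated=2.987
Op 3: CLOSE 3-2: Q_total=44.80, C_total=7.00, V=6.40; Q3=25.60, Q2=19.20; dissipated=0.000
Op 4: CLOSE 3-1: Q_total=32.80, C_total=5.00, V=6.56; Q3=26.24, Q1=6.56; dissipated=0.256
Final charges: Q1=6.56, Q2=19.20, Q3=26.24

Answer: 6.56 μC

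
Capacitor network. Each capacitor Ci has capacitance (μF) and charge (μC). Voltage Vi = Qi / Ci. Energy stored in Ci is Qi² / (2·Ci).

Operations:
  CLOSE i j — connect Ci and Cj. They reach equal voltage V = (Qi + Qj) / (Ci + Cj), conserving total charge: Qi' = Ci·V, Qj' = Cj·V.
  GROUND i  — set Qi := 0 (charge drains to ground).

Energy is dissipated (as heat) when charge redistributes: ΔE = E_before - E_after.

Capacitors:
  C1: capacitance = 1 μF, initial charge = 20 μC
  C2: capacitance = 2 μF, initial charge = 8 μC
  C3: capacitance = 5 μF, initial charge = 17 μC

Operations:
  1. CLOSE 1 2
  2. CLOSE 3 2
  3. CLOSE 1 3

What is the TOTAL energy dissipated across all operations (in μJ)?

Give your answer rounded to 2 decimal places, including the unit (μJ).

Answer: 117.96 μJ

Derivation:
Initial: C1(1μF, Q=20μC, V=20.00V), C2(2μF, Q=8μC, V=4.00V), C3(5μF, Q=17μC, V=3.40V)
Op 1: CLOSE 1-2: Q_total=28.00, C_total=3.00, V=9.33; Q1=9.33, Q2=18.67; dissipated=85.333
Op 2: CLOSE 3-2: Q_total=35.67, C_total=7.00, V=5.10; Q3=25.48, Q2=10.19; dissipated=25.146
Op 3: CLOSE 1-3: Q_total=34.81, C_total=6.00, V=5.80; Q1=5.80, Q3=29.01; dissipated=7.484
Total dissipated: 117.963 μJ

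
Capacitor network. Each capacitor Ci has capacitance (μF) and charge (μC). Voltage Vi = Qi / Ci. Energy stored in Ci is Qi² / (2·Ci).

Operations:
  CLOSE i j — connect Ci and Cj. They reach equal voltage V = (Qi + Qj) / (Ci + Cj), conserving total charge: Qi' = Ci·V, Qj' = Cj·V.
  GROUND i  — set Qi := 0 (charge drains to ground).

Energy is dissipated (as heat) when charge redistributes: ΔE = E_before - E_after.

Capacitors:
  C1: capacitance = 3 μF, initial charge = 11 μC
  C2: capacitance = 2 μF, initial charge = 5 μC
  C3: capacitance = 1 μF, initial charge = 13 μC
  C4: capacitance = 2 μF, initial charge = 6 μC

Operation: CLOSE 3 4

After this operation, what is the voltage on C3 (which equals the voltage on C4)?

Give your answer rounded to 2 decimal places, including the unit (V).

Initial: C1(3μF, Q=11μC, V=3.67V), C2(2μF, Q=5μC, V=2.50V), C3(1μF, Q=13μC, V=13.00V), C4(2μF, Q=6μC, V=3.00V)
Op 1: CLOSE 3-4: Q_total=19.00, C_total=3.00, V=6.33; Q3=6.33, Q4=12.67; dissipated=33.333

Answer: 6.33 V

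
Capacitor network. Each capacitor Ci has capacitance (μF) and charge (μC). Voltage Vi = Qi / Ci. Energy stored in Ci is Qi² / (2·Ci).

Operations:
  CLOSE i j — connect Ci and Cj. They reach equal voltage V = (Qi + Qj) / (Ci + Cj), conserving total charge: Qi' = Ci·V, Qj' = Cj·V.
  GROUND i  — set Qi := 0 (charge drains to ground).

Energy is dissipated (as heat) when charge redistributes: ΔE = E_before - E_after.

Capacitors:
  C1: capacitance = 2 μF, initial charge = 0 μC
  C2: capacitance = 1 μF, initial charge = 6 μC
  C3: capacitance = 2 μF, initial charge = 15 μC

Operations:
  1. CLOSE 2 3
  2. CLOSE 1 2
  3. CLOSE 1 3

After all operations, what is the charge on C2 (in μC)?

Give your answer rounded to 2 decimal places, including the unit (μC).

Answer: 2.33 μC

Derivation:
Initial: C1(2μF, Q=0μC, V=0.00V), C2(1μF, Q=6μC, V=6.00V), C3(2μF, Q=15μC, V=7.50V)
Op 1: CLOSE 2-3: Q_total=21.00, C_total=3.00, V=7.00; Q2=7.00, Q3=14.00; dissipated=0.750
Op 2: CLOSE 1-2: Q_total=7.00, C_total=3.00, V=2.33; Q1=4.67, Q2=2.33; dissipated=16.333
Op 3: CLOSE 1-3: Q_total=18.67, C_total=4.00, V=4.67; Q1=9.33, Q3=9.33; dissipated=10.889
Final charges: Q1=9.33, Q2=2.33, Q3=9.33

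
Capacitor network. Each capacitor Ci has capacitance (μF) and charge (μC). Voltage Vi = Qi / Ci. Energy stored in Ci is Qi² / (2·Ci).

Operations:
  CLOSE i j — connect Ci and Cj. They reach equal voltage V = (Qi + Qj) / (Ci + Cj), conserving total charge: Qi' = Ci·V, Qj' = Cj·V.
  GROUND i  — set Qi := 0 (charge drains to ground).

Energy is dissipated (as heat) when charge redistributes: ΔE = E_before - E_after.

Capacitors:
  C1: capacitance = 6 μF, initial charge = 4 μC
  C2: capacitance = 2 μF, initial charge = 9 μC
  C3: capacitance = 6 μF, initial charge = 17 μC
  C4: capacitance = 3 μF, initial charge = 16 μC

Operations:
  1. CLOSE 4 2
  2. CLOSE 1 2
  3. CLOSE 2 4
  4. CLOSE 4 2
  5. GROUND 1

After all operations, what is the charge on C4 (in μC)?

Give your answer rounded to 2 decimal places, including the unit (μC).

Initial: C1(6μF, Q=4μC, V=0.67V), C2(2μF, Q=9μC, V=4.50V), C3(6μF, Q=17μC, V=2.83V), C4(3μF, Q=16μC, V=5.33V)
Op 1: CLOSE 4-2: Q_total=25.00, C_total=5.00, V=5.00; Q4=15.00, Q2=10.00; dissipated=0.417
Op 2: CLOSE 1-2: Q_total=14.00, C_total=8.00, V=1.75; Q1=10.50, Q2=3.50; dissipated=14.083
Op 3: CLOSE 2-4: Q_total=18.50, C_total=5.00, V=3.70; Q2=7.40, Q4=11.10; dissipated=6.338
Op 4: CLOSE 4-2: Q_total=18.50, C_total=5.00, V=3.70; Q4=11.10, Q2=7.40; dissipated=0.000
Op 5: GROUND 1: Q1=0; energy lost=9.188
Final charges: Q1=0.00, Q2=7.40, Q3=17.00, Q4=11.10

Answer: 11.10 μC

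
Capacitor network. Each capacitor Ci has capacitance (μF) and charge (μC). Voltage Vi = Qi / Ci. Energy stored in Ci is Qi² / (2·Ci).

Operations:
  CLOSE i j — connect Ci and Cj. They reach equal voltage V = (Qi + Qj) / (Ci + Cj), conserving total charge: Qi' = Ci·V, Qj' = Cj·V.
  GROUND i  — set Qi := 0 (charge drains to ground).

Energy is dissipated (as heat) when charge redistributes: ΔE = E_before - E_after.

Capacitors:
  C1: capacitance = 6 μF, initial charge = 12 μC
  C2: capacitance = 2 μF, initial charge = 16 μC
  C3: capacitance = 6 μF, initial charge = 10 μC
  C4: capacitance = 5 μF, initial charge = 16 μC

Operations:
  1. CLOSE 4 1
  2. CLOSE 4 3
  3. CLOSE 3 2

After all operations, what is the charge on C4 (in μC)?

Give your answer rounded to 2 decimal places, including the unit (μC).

Initial: C1(6μF, Q=12μC, V=2.00V), C2(2μF, Q=16μC, V=8.00V), C3(6μF, Q=10μC, V=1.67V), C4(5μF, Q=16μC, V=3.20V)
Op 1: CLOSE 4-1: Q_total=28.00, C_total=11.00, V=2.55; Q4=12.73, Q1=15.27; dissipated=1.964
Op 2: CLOSE 4-3: Q_total=22.73, C_total=11.00, V=2.07; Q4=10.33, Q3=12.40; dissipated=1.053
Op 3: CLOSE 3-2: Q_total=28.40, C_total=8.00, V=3.55; Q3=21.30, Q2=7.10; dissipated=26.408
Final charges: Q1=15.27, Q2=7.10, Q3=21.30, Q4=10.33

Answer: 10.33 μC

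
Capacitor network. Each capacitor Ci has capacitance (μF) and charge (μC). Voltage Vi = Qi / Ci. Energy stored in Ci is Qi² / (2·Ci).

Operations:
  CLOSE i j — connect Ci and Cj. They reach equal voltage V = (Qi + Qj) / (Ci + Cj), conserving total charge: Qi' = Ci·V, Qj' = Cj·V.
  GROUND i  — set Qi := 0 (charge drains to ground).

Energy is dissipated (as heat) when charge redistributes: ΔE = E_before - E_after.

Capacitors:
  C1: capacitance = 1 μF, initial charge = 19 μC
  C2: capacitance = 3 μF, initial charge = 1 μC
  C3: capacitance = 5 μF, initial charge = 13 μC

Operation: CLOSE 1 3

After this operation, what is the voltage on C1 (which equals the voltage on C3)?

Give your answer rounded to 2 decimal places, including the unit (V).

Answer: 5.33 V

Derivation:
Initial: C1(1μF, Q=19μC, V=19.00V), C2(3μF, Q=1μC, V=0.33V), C3(5μF, Q=13μC, V=2.60V)
Op 1: CLOSE 1-3: Q_total=32.00, C_total=6.00, V=5.33; Q1=5.33, Q3=26.67; dissipated=112.067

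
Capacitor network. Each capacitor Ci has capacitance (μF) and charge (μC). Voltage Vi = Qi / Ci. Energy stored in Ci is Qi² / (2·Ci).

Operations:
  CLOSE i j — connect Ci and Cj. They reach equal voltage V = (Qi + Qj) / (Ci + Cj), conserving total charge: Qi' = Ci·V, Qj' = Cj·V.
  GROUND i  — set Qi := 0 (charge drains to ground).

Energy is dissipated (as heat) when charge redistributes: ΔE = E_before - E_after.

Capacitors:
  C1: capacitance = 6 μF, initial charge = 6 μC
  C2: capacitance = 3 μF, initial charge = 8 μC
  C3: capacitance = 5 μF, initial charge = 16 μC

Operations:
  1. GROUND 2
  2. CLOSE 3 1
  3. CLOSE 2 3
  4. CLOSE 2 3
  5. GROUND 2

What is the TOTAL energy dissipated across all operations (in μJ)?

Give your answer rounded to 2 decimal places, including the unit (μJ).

Initial: C1(6μF, Q=6μC, V=1.00V), C2(3μF, Q=8μC, V=2.67V), C3(5μF, Q=16μC, V=3.20V)
Op 1: GROUND 2: Q2=0; energy lost=10.667
Op 2: CLOSE 3-1: Q_total=22.00, C_total=11.00, V=2.00; Q3=10.00, Q1=12.00; dissipated=6.600
Op 3: CLOSE 2-3: Q_total=10.00, C_total=8.00, V=1.25; Q2=3.75, Q3=6.25; dissipated=3.750
Op 4: CLOSE 2-3: Q_total=10.00, C_total=8.00, V=1.25; Q2=3.75, Q3=6.25; dissipated=0.000
Op 5: GROUND 2: Q2=0; energy lost=2.344
Total dissipated: 23.360 μJ

Answer: 23.36 μJ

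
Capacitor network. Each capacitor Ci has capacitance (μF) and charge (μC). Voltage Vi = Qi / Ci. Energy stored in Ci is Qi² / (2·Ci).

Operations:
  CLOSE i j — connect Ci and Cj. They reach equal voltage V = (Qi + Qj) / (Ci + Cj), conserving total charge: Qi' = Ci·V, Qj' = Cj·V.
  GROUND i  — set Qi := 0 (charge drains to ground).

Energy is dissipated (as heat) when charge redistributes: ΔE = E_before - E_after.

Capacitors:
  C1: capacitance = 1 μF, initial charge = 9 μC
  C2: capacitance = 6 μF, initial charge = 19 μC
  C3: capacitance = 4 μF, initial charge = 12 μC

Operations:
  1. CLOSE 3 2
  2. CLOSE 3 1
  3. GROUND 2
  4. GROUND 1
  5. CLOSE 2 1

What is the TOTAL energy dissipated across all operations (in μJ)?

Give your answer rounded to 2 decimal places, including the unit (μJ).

Answer: 51.95 μJ

Derivation:
Initial: C1(1μF, Q=9μC, V=9.00V), C2(6μF, Q=19μC, V=3.17V), C3(4μF, Q=12μC, V=3.00V)
Op 1: CLOSE 3-2: Q_total=31.00, C_total=10.00, V=3.10; Q3=12.40, Q2=18.60; dissipated=0.033
Op 2: CLOSE 3-1: Q_total=21.40, C_total=5.00, V=4.28; Q3=17.12, Q1=4.28; dissipated=13.924
Op 3: GROUND 2: Q2=0; energy lost=28.830
Op 4: GROUND 1: Q1=0; energy lost=9.159
Op 5: CLOSE 2-1: Q_total=0.00, C_total=7.00, V=0.00; Q2=0.00, Q1=0.00; dissipated=0.000
Total dissipated: 51.947 μJ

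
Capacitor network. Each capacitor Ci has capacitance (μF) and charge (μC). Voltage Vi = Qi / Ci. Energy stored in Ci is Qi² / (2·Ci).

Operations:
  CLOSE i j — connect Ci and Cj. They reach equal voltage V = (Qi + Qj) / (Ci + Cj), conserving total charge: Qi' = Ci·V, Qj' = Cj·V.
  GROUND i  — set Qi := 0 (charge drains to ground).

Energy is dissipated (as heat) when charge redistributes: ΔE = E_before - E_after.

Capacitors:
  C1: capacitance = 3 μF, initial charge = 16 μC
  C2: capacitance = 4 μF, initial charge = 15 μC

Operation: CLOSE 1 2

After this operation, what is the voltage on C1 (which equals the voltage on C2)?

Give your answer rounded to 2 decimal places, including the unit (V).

Answer: 4.43 V

Derivation:
Initial: C1(3μF, Q=16μC, V=5.33V), C2(4μF, Q=15μC, V=3.75V)
Op 1: CLOSE 1-2: Q_total=31.00, C_total=7.00, V=4.43; Q1=13.29, Q2=17.71; dissipated=2.149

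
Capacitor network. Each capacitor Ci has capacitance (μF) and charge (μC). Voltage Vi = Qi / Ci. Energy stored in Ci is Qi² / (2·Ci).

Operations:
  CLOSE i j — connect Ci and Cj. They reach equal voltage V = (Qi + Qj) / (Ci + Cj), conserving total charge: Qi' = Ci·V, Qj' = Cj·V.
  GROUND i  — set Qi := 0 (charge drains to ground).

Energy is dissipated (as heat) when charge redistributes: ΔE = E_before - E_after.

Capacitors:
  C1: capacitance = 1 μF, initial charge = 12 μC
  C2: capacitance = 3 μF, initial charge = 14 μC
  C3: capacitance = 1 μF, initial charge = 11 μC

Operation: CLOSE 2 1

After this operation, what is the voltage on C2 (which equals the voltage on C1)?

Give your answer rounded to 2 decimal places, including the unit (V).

Answer: 6.50 V

Derivation:
Initial: C1(1μF, Q=12μC, V=12.00V), C2(3μF, Q=14μC, V=4.67V), C3(1μF, Q=11μC, V=11.00V)
Op 1: CLOSE 2-1: Q_total=26.00, C_total=4.00, V=6.50; Q2=19.50, Q1=6.50; dissipated=20.167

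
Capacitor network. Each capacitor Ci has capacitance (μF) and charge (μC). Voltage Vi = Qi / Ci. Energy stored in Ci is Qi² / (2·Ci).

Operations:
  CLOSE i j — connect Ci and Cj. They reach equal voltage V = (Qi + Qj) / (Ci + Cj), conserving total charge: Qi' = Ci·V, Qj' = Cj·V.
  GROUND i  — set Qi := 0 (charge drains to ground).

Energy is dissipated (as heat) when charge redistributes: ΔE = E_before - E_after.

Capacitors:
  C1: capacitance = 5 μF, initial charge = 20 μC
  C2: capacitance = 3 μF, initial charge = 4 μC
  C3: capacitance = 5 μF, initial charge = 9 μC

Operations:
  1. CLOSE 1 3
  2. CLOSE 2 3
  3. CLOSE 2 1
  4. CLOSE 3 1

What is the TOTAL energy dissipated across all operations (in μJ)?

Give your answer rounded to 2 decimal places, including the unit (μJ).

Answer: 8.84 μJ

Derivation:
Initial: C1(5μF, Q=20μC, V=4.00V), C2(3μF, Q=4μC, V=1.33V), C3(5μF, Q=9μC, V=1.80V)
Op 1: CLOSE 1-3: Q_total=29.00, C_total=10.00, V=2.90; Q1=14.50, Q3=14.50; dissipated=6.050
Op 2: CLOSE 2-3: Q_total=18.50, C_total=8.00, V=2.31; Q2=6.94, Q3=11.56; dissipated=2.301
Op 3: CLOSE 2-1: Q_total=21.44, C_total=8.00, V=2.68; Q2=8.04, Q1=13.40; dissipated=0.324
Op 4: CLOSE 3-1: Q_total=24.96, C_total=10.00, V=2.50; Q3=12.48, Q1=12.48; dissipated=0.169
Total dissipated: 8.843 μJ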